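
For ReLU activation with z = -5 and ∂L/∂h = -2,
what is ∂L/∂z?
∂L/∂z = 0

h = ReLU(-5) = 0
Since z < 0: ∂h/∂z = 0
∂L/∂z = ∂L/∂h · ∂h/∂z = -2 × 0 = 0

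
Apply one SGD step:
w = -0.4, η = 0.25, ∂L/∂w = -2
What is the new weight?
w_new = 0.1

w_new = w - η·∂L/∂w = -0.4 - 0.25×(-2) = -0.4 - (-0.5) = 0.1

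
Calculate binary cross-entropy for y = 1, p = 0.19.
L = 1.661

L = -1·log(0.19) - 0·log(0.81) = -log(0.19) = 1.661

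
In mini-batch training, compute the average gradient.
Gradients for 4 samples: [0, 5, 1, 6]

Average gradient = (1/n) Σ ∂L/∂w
Average gradient = 3

Average = (1/4)(0 + 5 + 1 + 6) = 12/4 = 3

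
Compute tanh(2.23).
0.9771

tanh(2.23) = (e^(2.23) - e^(-2.23))/(e^(2.23) + e^(-2.23)) = 0.9771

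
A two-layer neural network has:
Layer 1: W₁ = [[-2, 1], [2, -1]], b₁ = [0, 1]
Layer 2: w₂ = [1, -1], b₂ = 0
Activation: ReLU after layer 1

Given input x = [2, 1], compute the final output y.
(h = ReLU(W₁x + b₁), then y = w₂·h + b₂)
y = -4

Layer 1 pre-activation: z₁ = [-3, 4]
After ReLU: h = [0, 4]
Layer 2 output: y = 1×0 + -1×4 + 0 = -4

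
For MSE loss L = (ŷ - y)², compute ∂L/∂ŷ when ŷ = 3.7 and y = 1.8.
∂L/∂ŷ = 3.8

∂L/∂ŷ = 2(ŷ - y) = 2(3.7 - 1.8) = 2(1.9) = 3.8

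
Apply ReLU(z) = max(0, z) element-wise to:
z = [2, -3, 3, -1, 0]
h = [2, 0, 3, 0, 0]

ReLU applied element-wise: max(0,2)=2, max(0,-3)=0, max(0,3)=3, max(0,-1)=0, max(0,0)=0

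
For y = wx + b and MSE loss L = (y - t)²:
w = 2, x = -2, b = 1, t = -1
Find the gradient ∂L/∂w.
∂L/∂w = 8

y = wx + b = (2)(-2) + 1 = -3
∂L/∂y = 2(y - t) = 2(-3 - -1) = -4
∂y/∂w = x = -2
∂L/∂w = ∂L/∂y · ∂y/∂w = -4 × -2 = 8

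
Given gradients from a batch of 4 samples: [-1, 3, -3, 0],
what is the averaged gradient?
Average gradient = -0.25

Average = (1/4)(-1 + 3 + -3 + 0) = -1/4 = -0.25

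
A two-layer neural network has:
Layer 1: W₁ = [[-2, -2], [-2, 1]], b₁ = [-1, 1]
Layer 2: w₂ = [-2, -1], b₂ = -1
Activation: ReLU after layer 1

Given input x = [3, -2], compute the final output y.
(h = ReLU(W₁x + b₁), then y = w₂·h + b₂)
y = -1

Layer 1 pre-activation: z₁ = [-3, -7]
After ReLU: h = [0, 0]
Layer 2 output: y = -2×0 + -1×0 + -1 = -1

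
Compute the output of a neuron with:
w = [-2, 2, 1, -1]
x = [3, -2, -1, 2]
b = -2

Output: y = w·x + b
y = -15

y = (-2)(3) + (2)(-2) + (1)(-1) + (-1)(2) + -2 = -15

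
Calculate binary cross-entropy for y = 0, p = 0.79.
L = 1.561

L = -0·log(0.79) - 1·log(0.21) = -log(0.21) = 1.561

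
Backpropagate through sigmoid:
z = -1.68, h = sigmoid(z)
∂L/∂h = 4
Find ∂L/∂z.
∂L/∂z = 0.5297

σ(-1.68) = 0.1571
σ'(-1.68) = σ(-1.68)(1 - σ(-1.68)) = 0.1571 × 0.8429 = 0.1324
∂L/∂z = ∂L/∂h · σ'(z) = 4 × 0.1324 = 0.5297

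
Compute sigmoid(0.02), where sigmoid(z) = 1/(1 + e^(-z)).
0.505

sigmoid(0.02) = 1/(1 + e^(-0.02)) = 1/(1 + 0.9802) = 0.505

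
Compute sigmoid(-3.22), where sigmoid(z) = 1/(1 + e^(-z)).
0.03842

sigmoid(-3.22) = 1/(1 + e^(3.22)) = 1/(1 + 25.03) = 0.03842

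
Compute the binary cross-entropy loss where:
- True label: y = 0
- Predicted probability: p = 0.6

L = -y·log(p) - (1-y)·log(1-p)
L = 0.9163

L = -0·log(0.6) - 1·log(0.4) = -log(0.4) = 0.9163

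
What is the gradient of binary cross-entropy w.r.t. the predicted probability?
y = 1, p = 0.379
∂L/∂p = -2.639

∂L/∂p = -y/p + (1-y)/(1-p) = -1/0.379 + 0 = -2.639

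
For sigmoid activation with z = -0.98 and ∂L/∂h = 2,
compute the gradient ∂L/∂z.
∂L/∂z = 0.3968

σ(-0.98) = 0.2729
σ'(-0.98) = σ(-0.98)(1 - σ(-0.98)) = 0.2729 × 0.7271 = 0.1984
∂L/∂z = ∂L/∂h · σ'(z) = 2 × 0.1984 = 0.3968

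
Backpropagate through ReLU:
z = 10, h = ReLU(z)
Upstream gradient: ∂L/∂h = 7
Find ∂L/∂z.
∂L/∂z = 7

h = ReLU(10) = 10
Since z > 0: ∂h/∂z = 1
∂L/∂z = ∂L/∂h · ∂h/∂z = 7 × 1 = 7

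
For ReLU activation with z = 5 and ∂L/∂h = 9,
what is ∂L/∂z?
∂L/∂z = 9

h = ReLU(5) = 5
Since z > 0: ∂h/∂z = 1
∂L/∂z = ∂L/∂h · ∂h/∂z = 9 × 1 = 9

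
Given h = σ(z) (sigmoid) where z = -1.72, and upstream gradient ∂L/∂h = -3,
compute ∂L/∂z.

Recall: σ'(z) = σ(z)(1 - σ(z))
∂L/∂z = -0.3864

σ(-1.72) = 0.1519
σ'(-1.72) = σ(-1.72)(1 - σ(-1.72)) = 0.1519 × 0.8481 = 0.1288
∂L/∂z = ∂L/∂h · σ'(z) = -3 × 0.1288 = -0.3864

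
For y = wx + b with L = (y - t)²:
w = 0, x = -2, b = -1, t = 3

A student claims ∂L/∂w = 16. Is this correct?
Correct

y = (0)(-2) + -1 = -1
∂L/∂y = 2(y - t) = 2(-1 - 3) = -8
∂y/∂w = x = -2
∂L/∂w = -8 × -2 = 16

Claimed value: 16
Correct: The correct gradient is 16.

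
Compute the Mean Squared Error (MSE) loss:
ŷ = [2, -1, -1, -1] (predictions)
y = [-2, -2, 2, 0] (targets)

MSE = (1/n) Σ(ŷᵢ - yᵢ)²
MSE = 6.75

MSE = (1/4)((2--2)² + (-1--2)² + (-1-2)² + (-1-0)²) = (1/4)(16 + 1 + 9 + 1) = 6.75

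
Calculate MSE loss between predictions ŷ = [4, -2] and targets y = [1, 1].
MSE = 9

MSE = (1/2)((4-1)² + (-2-1)²) = (1/2)(9 + 9) = 9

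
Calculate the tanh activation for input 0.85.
0.6911

tanh(0.85) = (e^(0.85) - e^(-0.85))/(e^(0.85) + e^(-0.85)) = 0.6911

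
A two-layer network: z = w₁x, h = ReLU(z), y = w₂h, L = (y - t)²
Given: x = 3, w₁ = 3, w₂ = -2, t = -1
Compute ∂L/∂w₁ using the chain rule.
∂L/∂w₁ = 204

Forward pass:
z = w₁x = 3×3 = 9
h = ReLU(9) = 9
y = w₂h = -2×9 = -18

Backward pass:
∂L/∂y = 2(y - t) = 2(-18 - -1) = -34
∂y/∂h = w₂ = -2
∂h/∂z = 1 (ReLU derivative)
∂z/∂w₁ = x = 3

∂L/∂w₁ = -34 × -2 × 1 × 3 = 204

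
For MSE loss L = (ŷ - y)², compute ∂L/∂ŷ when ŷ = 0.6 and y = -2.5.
∂L/∂ŷ = 6.2

∂L/∂ŷ = 2(ŷ - y) = 2(0.6 - -2.5) = 2(3.1) = 6.2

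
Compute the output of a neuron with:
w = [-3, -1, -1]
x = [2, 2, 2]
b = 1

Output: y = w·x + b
y = -9

y = (-3)(2) + (-1)(2) + (-1)(2) + 1 = -9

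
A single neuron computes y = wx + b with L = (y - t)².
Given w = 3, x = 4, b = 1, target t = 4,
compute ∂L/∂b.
∂L/∂b = 18

y = wx + b = (3)(4) + 1 = 13
∂L/∂y = 2(y - t) = 2(13 - 4) = 18
∂y/∂b = 1
∂L/∂b = ∂L/∂y · ∂y/∂b = 18 × 1 = 18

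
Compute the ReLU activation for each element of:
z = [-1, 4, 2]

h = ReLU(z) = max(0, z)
h = [0, 4, 2]

ReLU applied element-wise: max(0,-1)=0, max(0,4)=4, max(0,2)=2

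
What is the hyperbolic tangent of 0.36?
0.3452

tanh(0.36) = (e^(0.36) - e^(-0.36))/(e^(0.36) + e^(-0.36)) = 0.3452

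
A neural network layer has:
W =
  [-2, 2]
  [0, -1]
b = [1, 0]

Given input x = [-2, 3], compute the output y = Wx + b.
y = [11, -3]

Wx = [-2×-2 + 2×3, 0×-2 + -1×3]
   = [10, -3]
y = Wx + b = [10 + 1, -3 + 0] = [11, -3]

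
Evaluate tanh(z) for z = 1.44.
0.8937

tanh(1.44) = (e^(1.44) - e^(-1.44))/(e^(1.44) + e^(-1.44)) = 0.8937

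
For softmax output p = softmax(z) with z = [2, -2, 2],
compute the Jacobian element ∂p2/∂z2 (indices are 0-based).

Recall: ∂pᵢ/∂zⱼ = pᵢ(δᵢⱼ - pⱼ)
∂p2/∂z2 = 0.25

p = softmax(z) = [0.4955, 0.009075, 0.4955]
p2 = 0.4955

∂p2/∂z2 = p2(1 - p2) = 0.4955 × (1 - 0.4955) = 0.25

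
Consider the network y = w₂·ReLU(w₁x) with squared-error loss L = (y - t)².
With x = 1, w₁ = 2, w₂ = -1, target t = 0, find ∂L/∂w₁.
∂L/∂w₁ = 4

Forward pass:
z = w₁x = 2×1 = 2
h = ReLU(2) = 2
y = w₂h = -1×2 = -2

Backward pass:
∂L/∂y = 2(y - t) = 2(-2 - 0) = -4
∂y/∂h = w₂ = -1
∂h/∂z = 1 (ReLU derivative)
∂z/∂w₁ = x = 1

∂L/∂w₁ = -4 × -1 × 1 × 1 = 4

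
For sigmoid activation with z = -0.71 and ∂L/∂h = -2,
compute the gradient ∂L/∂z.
∂L/∂z = -0.4419

σ(-0.71) = 0.3296
σ'(-0.71) = σ(-0.71)(1 - σ(-0.71)) = 0.3296 × 0.6704 = 0.221
∂L/∂z = ∂L/∂h · σ'(z) = -2 × 0.221 = -0.4419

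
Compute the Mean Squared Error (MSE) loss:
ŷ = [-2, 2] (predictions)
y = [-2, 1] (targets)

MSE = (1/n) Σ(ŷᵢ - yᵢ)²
MSE = 0.5

MSE = (1/2)((-2--2)² + (2-1)²) = (1/2)(0 + 1) = 0.5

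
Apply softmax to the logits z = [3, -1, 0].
p = [0.9362, 0.0171, 0.0466]

exp(z) = [20.09, 0.3679, 1]
Sum = 21.45
p = [0.9362, 0.0171, 0.0466]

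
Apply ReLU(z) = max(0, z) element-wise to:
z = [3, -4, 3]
h = [3, 0, 3]

ReLU applied element-wise: max(0,3)=3, max(0,-4)=0, max(0,3)=3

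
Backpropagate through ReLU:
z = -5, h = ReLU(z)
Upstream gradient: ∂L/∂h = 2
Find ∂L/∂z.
∂L/∂z = 0

h = ReLU(-5) = 0
Since z < 0: ∂h/∂z = 0
∂L/∂z = ∂L/∂h · ∂h/∂z = 2 × 0 = 0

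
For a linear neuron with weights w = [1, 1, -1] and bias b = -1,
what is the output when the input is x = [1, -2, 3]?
y = -5

y = (1)(1) + (1)(-2) + (-1)(3) + -1 = -5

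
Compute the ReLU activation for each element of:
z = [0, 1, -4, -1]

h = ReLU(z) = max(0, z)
h = [0, 1, 0, 0]

ReLU applied element-wise: max(0,0)=0, max(0,1)=1, max(0,-4)=0, max(0,-1)=0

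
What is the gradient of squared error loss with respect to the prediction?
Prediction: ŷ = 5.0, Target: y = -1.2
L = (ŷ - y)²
∂L/∂ŷ = 12.4

∂L/∂ŷ = 2(ŷ - y) = 2(5.0 - -1.2) = 2(6.2) = 12.4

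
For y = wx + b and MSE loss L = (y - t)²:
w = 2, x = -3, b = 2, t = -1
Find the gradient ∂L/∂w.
∂L/∂w = 18

y = wx + b = (2)(-3) + 2 = -4
∂L/∂y = 2(y - t) = 2(-4 - -1) = -6
∂y/∂w = x = -3
∂L/∂w = ∂L/∂y · ∂y/∂w = -6 × -3 = 18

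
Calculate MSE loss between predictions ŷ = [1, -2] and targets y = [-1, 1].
MSE = 6.5

MSE = (1/2)((1--1)² + (-2-1)²) = (1/2)(4 + 9) = 6.5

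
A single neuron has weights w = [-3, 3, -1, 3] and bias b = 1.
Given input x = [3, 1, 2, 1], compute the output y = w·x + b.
y = -4

y = (-3)(3) + (3)(1) + (-1)(2) + (3)(1) + 1 = -4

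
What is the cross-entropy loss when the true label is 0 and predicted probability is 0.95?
L = 2.996

L = -0·log(0.95) - 1·log(0.05) = -log(0.05) = 2.996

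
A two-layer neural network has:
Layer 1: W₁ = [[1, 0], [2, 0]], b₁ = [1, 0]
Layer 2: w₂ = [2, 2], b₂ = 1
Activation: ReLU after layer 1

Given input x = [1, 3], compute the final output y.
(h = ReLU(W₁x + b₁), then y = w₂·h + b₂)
y = 9

Layer 1 pre-activation: z₁ = [2, 2]
After ReLU: h = [2, 2]
Layer 2 output: y = 2×2 + 2×2 + 1 = 9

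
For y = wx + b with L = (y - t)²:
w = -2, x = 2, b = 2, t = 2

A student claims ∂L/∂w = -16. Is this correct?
Correct

y = (-2)(2) + 2 = -2
∂L/∂y = 2(y - t) = 2(-2 - 2) = -8
∂y/∂w = x = 2
∂L/∂w = -8 × 2 = -16

Claimed value: -16
Correct: The correct gradient is -16.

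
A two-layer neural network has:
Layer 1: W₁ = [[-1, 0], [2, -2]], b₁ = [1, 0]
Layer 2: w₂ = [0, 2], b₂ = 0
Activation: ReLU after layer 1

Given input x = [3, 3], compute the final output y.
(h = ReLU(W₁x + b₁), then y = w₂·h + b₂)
y = 0

Layer 1 pre-activation: z₁ = [-2, 0]
After ReLU: h = [0, 0]
Layer 2 output: y = 0×0 + 2×0 + 0 = 0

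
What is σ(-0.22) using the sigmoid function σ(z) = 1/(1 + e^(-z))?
0.4452

sigmoid(-0.22) = 1/(1 + e^(0.22)) = 1/(1 + 1.246) = 0.4452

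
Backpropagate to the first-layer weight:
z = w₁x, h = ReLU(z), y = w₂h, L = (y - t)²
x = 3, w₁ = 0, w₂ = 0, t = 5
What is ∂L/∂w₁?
∂L/∂w₁ = 0

Forward pass:
z = w₁x = 0×3 = 0
h = ReLU(0) = 0
y = w₂h = 0×0 = 0

Backward pass:
∂L/∂y = 2(y - t) = 2(0 - 5) = -10
∂y/∂h = w₂ = 0
∂h/∂z = 0 (ReLU derivative)
∂z/∂w₁ = x = 3

∂L/∂w₁ = -10 × 0 × 0 × 3 = 0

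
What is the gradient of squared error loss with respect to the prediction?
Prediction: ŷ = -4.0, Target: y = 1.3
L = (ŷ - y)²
∂L/∂ŷ = -10.6

∂L/∂ŷ = 2(ŷ - y) = 2(-4.0 - 1.3) = 2(-5.3) = -10.6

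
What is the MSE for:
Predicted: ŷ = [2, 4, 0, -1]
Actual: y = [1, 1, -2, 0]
MSE = 3.75

MSE = (1/4)((2-1)² + (4-1)² + (0--2)² + (-1-0)²) = (1/4)(1 + 9 + 4 + 1) = 3.75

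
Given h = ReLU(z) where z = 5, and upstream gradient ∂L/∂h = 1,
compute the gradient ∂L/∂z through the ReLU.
∂L/∂z = 1

h = ReLU(5) = 5
Since z > 0: ∂h/∂z = 1
∂L/∂z = ∂L/∂h · ∂h/∂z = 1 × 1 = 1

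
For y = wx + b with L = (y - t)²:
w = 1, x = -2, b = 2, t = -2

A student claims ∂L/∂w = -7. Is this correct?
Incorrect

y = (1)(-2) + 2 = 0
∂L/∂y = 2(y - t) = 2(0 - -2) = 4
∂y/∂w = x = -2
∂L/∂w = 4 × -2 = -8

Claimed value: -7
Incorrect: The correct gradient is -8.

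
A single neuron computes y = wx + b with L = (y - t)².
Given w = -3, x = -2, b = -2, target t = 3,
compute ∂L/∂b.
∂L/∂b = 2

y = wx + b = (-3)(-2) + -2 = 4
∂L/∂y = 2(y - t) = 2(4 - 3) = 2
∂y/∂b = 1
∂L/∂b = ∂L/∂y · ∂y/∂b = 2 × 1 = 2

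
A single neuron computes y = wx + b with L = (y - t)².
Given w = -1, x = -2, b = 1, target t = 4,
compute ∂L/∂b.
∂L/∂b = -2

y = wx + b = (-1)(-2) + 1 = 3
∂L/∂y = 2(y - t) = 2(3 - 4) = -2
∂y/∂b = 1
∂L/∂b = ∂L/∂y · ∂y/∂b = -2 × 1 = -2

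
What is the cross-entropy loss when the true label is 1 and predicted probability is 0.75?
L = 0.2877

L = -1·log(0.75) - 0·log(0.25) = -log(0.75) = 0.2877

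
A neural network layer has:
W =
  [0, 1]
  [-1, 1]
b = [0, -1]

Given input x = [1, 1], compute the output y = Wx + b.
y = [1, -1]

Wx = [0×1 + 1×1, -1×1 + 1×1]
   = [1, 0]
y = Wx + b = [1 + 0, 0 + -1] = [1, -1]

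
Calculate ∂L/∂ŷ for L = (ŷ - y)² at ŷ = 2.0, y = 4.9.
∂L/∂ŷ = -5.8

∂L/∂ŷ = 2(ŷ - y) = 2(2.0 - 4.9) = 2(-2.9) = -5.8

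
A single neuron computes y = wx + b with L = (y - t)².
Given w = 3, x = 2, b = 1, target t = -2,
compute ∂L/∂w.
∂L/∂w = 36

y = wx + b = (3)(2) + 1 = 7
∂L/∂y = 2(y - t) = 2(7 - -2) = 18
∂y/∂w = x = 2
∂L/∂w = ∂L/∂y · ∂y/∂w = 18 × 2 = 36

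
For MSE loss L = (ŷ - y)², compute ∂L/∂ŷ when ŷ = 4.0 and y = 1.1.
∂L/∂ŷ = 5.8

∂L/∂ŷ = 2(ŷ - y) = 2(4.0 - 1.1) = 2(2.9) = 5.8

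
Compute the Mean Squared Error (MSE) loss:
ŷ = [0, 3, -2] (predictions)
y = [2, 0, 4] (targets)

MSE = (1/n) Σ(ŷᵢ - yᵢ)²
MSE = 16.33

MSE = (1/3)((0-2)² + (3-0)² + (-2-4)²) = (1/3)(4 + 9 + 36) = 16.33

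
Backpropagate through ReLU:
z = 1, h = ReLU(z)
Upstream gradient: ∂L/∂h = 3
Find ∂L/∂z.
∂L/∂z = 3

h = ReLU(1) = 1
Since z > 0: ∂h/∂z = 1
∂L/∂z = ∂L/∂h · ∂h/∂z = 3 × 1 = 3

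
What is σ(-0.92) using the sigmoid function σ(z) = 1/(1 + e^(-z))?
0.285

sigmoid(-0.92) = 1/(1 + e^(0.92)) = 1/(1 + 2.509) = 0.285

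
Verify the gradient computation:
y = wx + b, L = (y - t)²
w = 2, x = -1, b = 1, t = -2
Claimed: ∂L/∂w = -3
Incorrect

y = (2)(-1) + 1 = -1
∂L/∂y = 2(y - t) = 2(-1 - -2) = 2
∂y/∂w = x = -1
∂L/∂w = 2 × -1 = -2

Claimed value: -3
Incorrect: The correct gradient is -2.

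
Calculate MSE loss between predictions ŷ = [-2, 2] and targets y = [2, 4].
MSE = 10

MSE = (1/2)((-2-2)² + (2-4)²) = (1/2)(16 + 4) = 10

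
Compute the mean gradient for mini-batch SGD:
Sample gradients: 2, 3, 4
Average gradient = 3

Average = (1/3)(2 + 3 + 4) = 9/3 = 3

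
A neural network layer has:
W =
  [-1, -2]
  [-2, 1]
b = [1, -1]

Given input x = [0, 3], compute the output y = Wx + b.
y = [-5, 2]

Wx = [-1×0 + -2×3, -2×0 + 1×3]
   = [-6, 3]
y = Wx + b = [-6 + 1, 3 + -1] = [-5, 2]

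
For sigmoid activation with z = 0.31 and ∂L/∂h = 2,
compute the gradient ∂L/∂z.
∂L/∂z = 0.4882

σ(0.31) = 0.5769
σ'(0.31) = σ(0.31)(1 - σ(0.31)) = 0.5769 × 0.4231 = 0.2441
∂L/∂z = ∂L/∂h · σ'(z) = 2 × 0.2441 = 0.4882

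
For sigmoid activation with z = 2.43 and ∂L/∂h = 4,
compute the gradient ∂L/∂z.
∂L/∂z = 0.2975

σ(2.43) = 0.9191
σ'(2.43) = σ(2.43)(1 - σ(2.43)) = 0.9191 × 0.08091 = 0.07437
∂L/∂z = ∂L/∂h · σ'(z) = 4 × 0.07437 = 0.2975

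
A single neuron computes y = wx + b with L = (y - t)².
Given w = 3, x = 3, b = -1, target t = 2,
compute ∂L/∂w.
∂L/∂w = 36

y = wx + b = (3)(3) + -1 = 8
∂L/∂y = 2(y - t) = 2(8 - 2) = 12
∂y/∂w = x = 3
∂L/∂w = ∂L/∂y · ∂y/∂w = 12 × 3 = 36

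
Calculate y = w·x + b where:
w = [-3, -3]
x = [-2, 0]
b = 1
y = 7

y = (-3)(-2) + (-3)(0) + 1 = 7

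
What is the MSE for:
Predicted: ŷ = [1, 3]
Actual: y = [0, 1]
MSE = 2.5

MSE = (1/2)((1-0)² + (3-1)²) = (1/2)(1 + 4) = 2.5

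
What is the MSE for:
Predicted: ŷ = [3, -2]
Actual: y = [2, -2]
MSE = 0.5

MSE = (1/2)((3-2)² + (-2--2)²) = (1/2)(1 + 0) = 0.5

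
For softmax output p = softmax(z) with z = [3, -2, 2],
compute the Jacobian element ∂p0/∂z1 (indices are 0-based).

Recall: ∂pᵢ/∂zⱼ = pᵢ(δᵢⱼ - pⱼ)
∂p0/∂z1 = -0.003566

p = softmax(z) = [0.7275, 0.004902, 0.2676]
p0 = 0.7275, p1 = 0.004902

∂p0/∂z1 = -p0 × p1 = -0.7275 × 0.004902 = -0.003566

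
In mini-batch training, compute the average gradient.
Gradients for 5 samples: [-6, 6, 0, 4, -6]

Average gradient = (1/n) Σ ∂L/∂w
Average gradient = -0.4

Average = (1/5)(-6 + 6 + 0 + 4 + -6) = -2/5 = -0.4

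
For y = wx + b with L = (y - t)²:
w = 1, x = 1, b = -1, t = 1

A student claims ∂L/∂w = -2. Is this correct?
Correct

y = (1)(1) + -1 = 0
∂L/∂y = 2(y - t) = 2(0 - 1) = -2
∂y/∂w = x = 1
∂L/∂w = -2 × 1 = -2

Claimed value: -2
Correct: The correct gradient is -2.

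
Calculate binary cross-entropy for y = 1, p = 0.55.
L = 0.5978

L = -1·log(0.55) - 0·log(0.45) = -log(0.55) = 0.5978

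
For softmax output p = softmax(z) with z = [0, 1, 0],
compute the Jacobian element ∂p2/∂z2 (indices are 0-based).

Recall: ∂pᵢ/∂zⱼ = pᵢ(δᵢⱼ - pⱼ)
∂p2/∂z2 = 0.167

p = softmax(z) = [0.2119, 0.5761, 0.2119]
p2 = 0.2119

∂p2/∂z2 = p2(1 - p2) = 0.2119 × (1 - 0.2119) = 0.167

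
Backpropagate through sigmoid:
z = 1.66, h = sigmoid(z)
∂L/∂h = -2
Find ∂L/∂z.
∂L/∂z = -0.2685

σ(1.66) = 0.8402
σ'(1.66) = σ(1.66)(1 - σ(1.66)) = 0.8402 × 0.1598 = 0.1342
∂L/∂z = ∂L/∂h · σ'(z) = -2 × 0.1342 = -0.2685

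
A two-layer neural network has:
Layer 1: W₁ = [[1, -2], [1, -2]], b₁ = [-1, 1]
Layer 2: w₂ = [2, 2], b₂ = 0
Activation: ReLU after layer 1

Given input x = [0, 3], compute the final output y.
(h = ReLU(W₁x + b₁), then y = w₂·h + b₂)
y = 0

Layer 1 pre-activation: z₁ = [-7, -5]
After ReLU: h = [0, 0]
Layer 2 output: y = 2×0 + 2×0 + 0 = 0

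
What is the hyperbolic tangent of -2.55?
-0.9879

tanh(-2.55) = (e^(-2.55) - e^(2.55))/(e^(-2.55) + e^(2.55)) = -0.9879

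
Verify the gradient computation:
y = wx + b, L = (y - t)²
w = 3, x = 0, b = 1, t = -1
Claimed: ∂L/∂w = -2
Incorrect

y = (3)(0) + 1 = 1
∂L/∂y = 2(y - t) = 2(1 - -1) = 4
∂y/∂w = x = 0
∂L/∂w = 4 × 0 = 0

Claimed value: -2
Incorrect: The correct gradient is 0.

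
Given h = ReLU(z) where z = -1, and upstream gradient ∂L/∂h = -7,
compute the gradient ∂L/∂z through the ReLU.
∂L/∂z = 0

h = ReLU(-1) = 0
Since z < 0: ∂h/∂z = 0
∂L/∂z = ∂L/∂h · ∂h/∂z = -7 × 0 = 0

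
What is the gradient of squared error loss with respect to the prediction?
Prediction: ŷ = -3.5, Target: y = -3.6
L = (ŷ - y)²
∂L/∂ŷ = 0.2

∂L/∂ŷ = 2(ŷ - y) = 2(-3.5 - -3.6) = 2(0.1) = 0.2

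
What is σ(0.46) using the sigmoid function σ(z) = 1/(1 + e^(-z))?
0.613

sigmoid(0.46) = 1/(1 + e^(-0.46)) = 1/(1 + 0.6313) = 0.613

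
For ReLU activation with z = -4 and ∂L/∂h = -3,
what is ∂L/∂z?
∂L/∂z = 0

h = ReLU(-4) = 0
Since z < 0: ∂h/∂z = 0
∂L/∂z = ∂L/∂h · ∂h/∂z = -3 × 0 = 0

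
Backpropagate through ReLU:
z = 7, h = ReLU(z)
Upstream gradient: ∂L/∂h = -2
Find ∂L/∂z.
∂L/∂z = -2

h = ReLU(7) = 7
Since z > 0: ∂h/∂z = 1
∂L/∂z = ∂L/∂h · ∂h/∂z = -2 × 1 = -2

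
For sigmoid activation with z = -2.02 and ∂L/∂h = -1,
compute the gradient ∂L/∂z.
∂L/∂z = -0.1034

σ(-2.02) = 0.1171
σ'(-2.02) = σ(-2.02)(1 - σ(-2.02)) = 0.1171 × 0.8829 = 0.1034
∂L/∂z = ∂L/∂h · σ'(z) = -1 × 0.1034 = -0.1034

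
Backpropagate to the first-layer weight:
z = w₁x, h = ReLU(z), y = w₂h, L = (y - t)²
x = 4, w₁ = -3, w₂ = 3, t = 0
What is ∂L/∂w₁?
∂L/∂w₁ = 0

Forward pass:
z = w₁x = -3×4 = -12
h = ReLU(-12) = 0
y = w₂h = 3×0 = 0

Backward pass:
∂L/∂y = 2(y - t) = 2(0 - 0) = 0
∂y/∂h = w₂ = 3
∂h/∂z = 0 (ReLU derivative)
∂z/∂w₁ = x = 4

∂L/∂w₁ = 0 × 3 × 0 × 4 = 0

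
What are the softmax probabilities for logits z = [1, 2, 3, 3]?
p = [0.0541, 0.147, 0.3995, 0.3995]

exp(z) = [2.718, 7.389, 20.09, 20.09]
Sum = 50.28
p = [0.0541, 0.147, 0.3995, 0.3995]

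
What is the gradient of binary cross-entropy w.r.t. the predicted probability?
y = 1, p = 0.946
∂L/∂p = -1.057

∂L/∂p = -y/p + (1-y)/(1-p) = -1/0.946 + 0 = -1.057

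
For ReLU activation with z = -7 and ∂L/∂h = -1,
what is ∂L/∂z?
∂L/∂z = 0

h = ReLU(-7) = 0
Since z < 0: ∂h/∂z = 0
∂L/∂z = ∂L/∂h · ∂h/∂z = -1 × 0 = 0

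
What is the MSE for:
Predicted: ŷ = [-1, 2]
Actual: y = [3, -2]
MSE = 16

MSE = (1/2)((-1-3)² + (2--2)²) = (1/2)(16 + 16) = 16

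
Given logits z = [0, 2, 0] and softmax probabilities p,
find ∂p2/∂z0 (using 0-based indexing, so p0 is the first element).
∂p2/∂z0 = -0.01134

p = softmax(z) = [0.1065, 0.787, 0.1065]
p2 = 0.1065, p0 = 0.1065

∂p2/∂z0 = -p2 × p0 = -0.1065 × 0.1065 = -0.01134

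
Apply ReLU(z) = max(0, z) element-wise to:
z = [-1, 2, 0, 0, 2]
h = [0, 2, 0, 0, 2]

ReLU applied element-wise: max(0,-1)=0, max(0,2)=2, max(0,0)=0, max(0,0)=0, max(0,2)=2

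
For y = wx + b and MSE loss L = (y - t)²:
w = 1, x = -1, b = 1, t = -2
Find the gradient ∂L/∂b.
∂L/∂b = 4

y = wx + b = (1)(-1) + 1 = 0
∂L/∂y = 2(y - t) = 2(0 - -2) = 4
∂y/∂b = 1
∂L/∂b = ∂L/∂y · ∂y/∂b = 4 × 1 = 4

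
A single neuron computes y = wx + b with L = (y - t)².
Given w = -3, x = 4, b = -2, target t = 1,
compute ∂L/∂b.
∂L/∂b = -30

y = wx + b = (-3)(4) + -2 = -14
∂L/∂y = 2(y - t) = 2(-14 - 1) = -30
∂y/∂b = 1
∂L/∂b = ∂L/∂y · ∂y/∂b = -30 × 1 = -30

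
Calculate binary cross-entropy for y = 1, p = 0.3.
L = 1.204

L = -1·log(0.3) - 0·log(0.7) = -log(0.3) = 1.204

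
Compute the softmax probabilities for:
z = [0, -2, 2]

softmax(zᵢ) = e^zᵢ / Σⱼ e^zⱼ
p = [0.1173, 0.0159, 0.8668]

exp(z) = [1, 0.1353, 7.389]
Sum = 8.524
p = [0.1173, 0.0159, 0.8668]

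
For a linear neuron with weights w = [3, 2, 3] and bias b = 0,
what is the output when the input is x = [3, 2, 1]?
y = 16

y = (3)(3) + (2)(2) + (3)(1) + 0 = 16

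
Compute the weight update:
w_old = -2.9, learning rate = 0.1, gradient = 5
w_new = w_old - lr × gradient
w_new = -3.4

w_new = w - η·∂L/∂w = -2.9 - 0.1×(5) = -2.9 - (0.5) = -3.4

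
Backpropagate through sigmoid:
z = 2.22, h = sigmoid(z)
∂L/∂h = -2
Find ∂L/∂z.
∂L/∂z = -0.1767

σ(2.22) = 0.902
σ'(2.22) = σ(2.22)(1 - σ(2.22)) = 0.902 × 0.09797 = 0.08837
∂L/∂z = ∂L/∂h · σ'(z) = -2 × 0.08837 = -0.1767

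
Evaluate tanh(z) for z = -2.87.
-0.9936

tanh(-2.87) = (e^(-2.87) - e^(2.87))/(e^(-2.87) + e^(2.87)) = -0.9936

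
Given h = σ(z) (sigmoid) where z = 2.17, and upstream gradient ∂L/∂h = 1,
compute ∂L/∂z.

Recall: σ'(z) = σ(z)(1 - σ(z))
∂L/∂z = 0.09198

σ(2.17) = 0.8975
σ'(2.17) = σ(2.17)(1 - σ(2.17)) = 0.8975 × 0.1025 = 0.09198
∂L/∂z = ∂L/∂h · σ'(z) = 1 × 0.09198 = 0.09198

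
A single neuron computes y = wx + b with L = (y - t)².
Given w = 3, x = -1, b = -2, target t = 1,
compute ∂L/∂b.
∂L/∂b = -12

y = wx + b = (3)(-1) + -2 = -5
∂L/∂y = 2(y - t) = 2(-5 - 1) = -12
∂y/∂b = 1
∂L/∂b = ∂L/∂y · ∂y/∂b = -12 × 1 = -12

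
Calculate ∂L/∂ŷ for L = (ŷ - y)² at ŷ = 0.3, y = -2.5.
∂L/∂ŷ = 5.6

∂L/∂ŷ = 2(ŷ - y) = 2(0.3 - -2.5) = 2(2.8) = 5.6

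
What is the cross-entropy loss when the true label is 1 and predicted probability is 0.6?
L = 0.5108

L = -1·log(0.6) - 0·log(0.4) = -log(0.6) = 0.5108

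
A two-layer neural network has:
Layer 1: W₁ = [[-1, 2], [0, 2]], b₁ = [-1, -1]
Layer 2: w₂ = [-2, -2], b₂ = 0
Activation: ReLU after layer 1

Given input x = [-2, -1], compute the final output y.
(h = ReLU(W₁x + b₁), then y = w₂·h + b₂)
y = 0

Layer 1 pre-activation: z₁ = [-1, -3]
After ReLU: h = [0, 0]
Layer 2 output: y = -2×0 + -2×0 + 0 = 0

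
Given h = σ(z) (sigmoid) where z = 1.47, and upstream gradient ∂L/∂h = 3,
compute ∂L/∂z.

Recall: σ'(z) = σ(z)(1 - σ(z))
∂L/∂z = 0.456

σ(1.47) = 0.8131
σ'(1.47) = σ(1.47)(1 - σ(1.47)) = 0.8131 × 0.1869 = 0.152
∂L/∂z = ∂L/∂h · σ'(z) = 3 × 0.152 = 0.456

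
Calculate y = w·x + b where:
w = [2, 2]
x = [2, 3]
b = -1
y = 9

y = (2)(2) + (2)(3) + -1 = 9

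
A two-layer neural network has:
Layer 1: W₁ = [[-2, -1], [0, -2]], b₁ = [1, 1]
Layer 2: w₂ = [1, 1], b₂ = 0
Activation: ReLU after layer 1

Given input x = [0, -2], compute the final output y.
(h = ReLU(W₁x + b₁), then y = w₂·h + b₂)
y = 8

Layer 1 pre-activation: z₁ = [3, 5]
After ReLU: h = [3, 5]
Layer 2 output: y = 1×3 + 1×5 + 0 = 8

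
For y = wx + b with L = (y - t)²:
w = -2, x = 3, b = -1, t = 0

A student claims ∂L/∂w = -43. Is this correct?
Incorrect

y = (-2)(3) + -1 = -7
∂L/∂y = 2(y - t) = 2(-7 - 0) = -14
∂y/∂w = x = 3
∂L/∂w = -14 × 3 = -42

Claimed value: -43
Incorrect: The correct gradient is -42.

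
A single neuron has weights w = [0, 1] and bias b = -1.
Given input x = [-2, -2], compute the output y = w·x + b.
y = -3

y = (0)(-2) + (1)(-2) + -1 = -3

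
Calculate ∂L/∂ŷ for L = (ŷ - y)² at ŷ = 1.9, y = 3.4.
∂L/∂ŷ = -3.0

∂L/∂ŷ = 2(ŷ - y) = 2(1.9 - 3.4) = 2(-1.5) = -3.0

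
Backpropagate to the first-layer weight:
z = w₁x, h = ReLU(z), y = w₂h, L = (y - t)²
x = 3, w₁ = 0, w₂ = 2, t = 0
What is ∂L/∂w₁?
∂L/∂w₁ = 0

Forward pass:
z = w₁x = 0×3 = 0
h = ReLU(0) = 0
y = w₂h = 2×0 = 0

Backward pass:
∂L/∂y = 2(y - t) = 2(0 - 0) = 0
∂y/∂h = w₂ = 2
∂h/∂z = 0 (ReLU derivative)
∂z/∂w₁ = x = 3

∂L/∂w₁ = 0 × 2 × 0 × 3 = 0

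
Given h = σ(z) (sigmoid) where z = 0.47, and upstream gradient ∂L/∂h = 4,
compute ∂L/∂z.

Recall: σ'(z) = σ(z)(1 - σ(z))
∂L/∂z = 0.9467

σ(0.47) = 0.6154
σ'(0.47) = σ(0.47)(1 - σ(0.47)) = 0.6154 × 0.3846 = 0.2367
∂L/∂z = ∂L/∂h · σ'(z) = 4 × 0.2367 = 0.9467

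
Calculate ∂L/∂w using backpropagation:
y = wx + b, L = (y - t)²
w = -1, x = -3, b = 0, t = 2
∂L/∂w = -6

y = wx + b = (-1)(-3) + 0 = 3
∂L/∂y = 2(y - t) = 2(3 - 2) = 2
∂y/∂w = x = -3
∂L/∂w = ∂L/∂y · ∂y/∂w = 2 × -3 = -6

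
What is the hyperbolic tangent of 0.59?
0.5299

tanh(0.59) = (e^(0.59) - e^(-0.59))/(e^(0.59) + e^(-0.59)) = 0.5299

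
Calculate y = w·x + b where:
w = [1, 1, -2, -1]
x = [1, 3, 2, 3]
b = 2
y = -1

y = (1)(1) + (1)(3) + (-2)(2) + (-1)(3) + 2 = -1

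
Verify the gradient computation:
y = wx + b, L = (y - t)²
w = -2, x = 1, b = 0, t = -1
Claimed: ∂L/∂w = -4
Incorrect

y = (-2)(1) + 0 = -2
∂L/∂y = 2(y - t) = 2(-2 - -1) = -2
∂y/∂w = x = 1
∂L/∂w = -2 × 1 = -2

Claimed value: -4
Incorrect: The correct gradient is -2.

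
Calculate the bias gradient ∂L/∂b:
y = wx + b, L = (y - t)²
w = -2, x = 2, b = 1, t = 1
∂L/∂b = -8

y = wx + b = (-2)(2) + 1 = -3
∂L/∂y = 2(y - t) = 2(-3 - 1) = -8
∂y/∂b = 1
∂L/∂b = ∂L/∂y · ∂y/∂b = -8 × 1 = -8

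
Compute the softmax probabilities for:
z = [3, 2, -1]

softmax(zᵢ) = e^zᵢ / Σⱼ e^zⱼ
p = [0.7214, 0.2654, 0.0132]

exp(z) = [20.09, 7.389, 0.3679]
Sum = 27.84
p = [0.7214, 0.2654, 0.0132]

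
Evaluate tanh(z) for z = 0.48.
0.4462

tanh(0.48) = (e^(0.48) - e^(-0.48))/(e^(0.48) + e^(-0.48)) = 0.4462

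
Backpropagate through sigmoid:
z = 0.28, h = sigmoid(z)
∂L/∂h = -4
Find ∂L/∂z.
∂L/∂z = -0.9807

σ(0.28) = 0.5695
σ'(0.28) = σ(0.28)(1 - σ(0.28)) = 0.5695 × 0.4305 = 0.2452
∂L/∂z = ∂L/∂h · σ'(z) = -4 × 0.2452 = -0.9807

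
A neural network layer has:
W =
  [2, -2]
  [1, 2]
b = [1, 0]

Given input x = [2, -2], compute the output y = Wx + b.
y = [9, -2]

Wx = [2×2 + -2×-2, 1×2 + 2×-2]
   = [8, -2]
y = Wx + b = [8 + 1, -2 + 0] = [9, -2]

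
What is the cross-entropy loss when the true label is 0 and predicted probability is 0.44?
L = 0.5798

L = -0·log(0.44) - 1·log(0.56) = -log(0.56) = 0.5798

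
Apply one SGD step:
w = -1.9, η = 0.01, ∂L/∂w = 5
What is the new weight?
w_new = -1.95

w_new = w - η·∂L/∂w = -1.9 - 0.01×(5) = -1.9 - (0.05) = -1.95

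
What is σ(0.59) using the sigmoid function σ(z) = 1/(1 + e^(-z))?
0.6434

sigmoid(0.59) = 1/(1 + e^(-0.59)) = 1/(1 + 0.5543) = 0.6434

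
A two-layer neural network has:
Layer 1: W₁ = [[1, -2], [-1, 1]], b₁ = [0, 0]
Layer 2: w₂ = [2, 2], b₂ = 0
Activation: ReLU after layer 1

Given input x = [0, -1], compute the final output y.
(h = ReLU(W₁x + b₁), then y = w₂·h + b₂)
y = 4

Layer 1 pre-activation: z₁ = [2, -1]
After ReLU: h = [2, 0]
Layer 2 output: y = 2×2 + 2×0 + 0 = 4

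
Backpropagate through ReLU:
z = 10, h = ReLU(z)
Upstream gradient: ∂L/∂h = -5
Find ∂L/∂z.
∂L/∂z = -5

h = ReLU(10) = 10
Since z > 0: ∂h/∂z = 1
∂L/∂z = ∂L/∂h · ∂h/∂z = -5 × 1 = -5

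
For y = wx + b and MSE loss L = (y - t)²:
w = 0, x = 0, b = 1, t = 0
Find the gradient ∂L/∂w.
∂L/∂w = 0

y = wx + b = (0)(0) + 1 = 1
∂L/∂y = 2(y - t) = 2(1 - 0) = 2
∂y/∂w = x = 0
∂L/∂w = ∂L/∂y · ∂y/∂w = 2 × 0 = 0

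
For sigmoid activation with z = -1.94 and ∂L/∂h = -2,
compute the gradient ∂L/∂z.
∂L/∂z = -0.2197

σ(-1.94) = 0.1256
σ'(-1.94) = σ(-1.94)(1 - σ(-1.94)) = 0.1256 × 0.8744 = 0.1099
∂L/∂z = ∂L/∂h · σ'(z) = -2 × 0.1099 = -0.2197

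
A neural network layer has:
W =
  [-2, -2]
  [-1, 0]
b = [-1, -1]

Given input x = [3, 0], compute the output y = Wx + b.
y = [-7, -4]

Wx = [-2×3 + -2×0, -1×3 + 0×0]
   = [-6, -3]
y = Wx + b = [-6 + -1, -3 + -1] = [-7, -4]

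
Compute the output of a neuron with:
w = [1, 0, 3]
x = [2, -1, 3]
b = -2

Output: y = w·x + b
y = 9

y = (1)(2) + (0)(-1) + (3)(3) + -2 = 9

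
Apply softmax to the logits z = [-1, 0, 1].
p = [0.09, 0.2447, 0.6652]

exp(z) = [0.3679, 1, 2.718]
Sum = 4.086
p = [0.09, 0.2447, 0.6652]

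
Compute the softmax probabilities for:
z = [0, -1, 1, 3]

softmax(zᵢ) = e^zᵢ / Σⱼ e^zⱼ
p = [0.0414, 0.0152, 0.1125, 0.831]

exp(z) = [1, 0.3679, 2.718, 20.09]
Sum = 24.17
p = [0.0414, 0.0152, 0.1125, 0.831]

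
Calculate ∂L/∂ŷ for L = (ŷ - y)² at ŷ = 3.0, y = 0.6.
∂L/∂ŷ = 4.8

∂L/∂ŷ = 2(ŷ - y) = 2(3.0 - 0.6) = 2(2.4) = 4.8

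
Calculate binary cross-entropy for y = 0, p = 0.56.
L = 0.821

L = -0·log(0.56) - 1·log(0.44) = -log(0.44) = 0.821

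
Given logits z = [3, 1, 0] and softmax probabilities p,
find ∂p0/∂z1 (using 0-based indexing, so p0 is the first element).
∂p0/∂z1 = -0.09636

p = softmax(z) = [0.8438, 0.1142, 0.04201]
p0 = 0.8438, p1 = 0.1142

∂p0/∂z1 = -p0 × p1 = -0.8438 × 0.1142 = -0.09636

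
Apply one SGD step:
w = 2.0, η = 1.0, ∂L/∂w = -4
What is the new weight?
w_new = 6

w_new = w - η·∂L/∂w = 2.0 - 1.0×(-4) = 2.0 - (-4) = 6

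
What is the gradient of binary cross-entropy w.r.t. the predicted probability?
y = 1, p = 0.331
∂L/∂p = -3.021

∂L/∂p = -y/p + (1-y)/(1-p) = -1/0.331 + 0 = -3.021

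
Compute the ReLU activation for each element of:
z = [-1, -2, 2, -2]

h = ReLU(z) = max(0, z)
h = [0, 0, 2, 0]

ReLU applied element-wise: max(0,-1)=0, max(0,-2)=0, max(0,2)=2, max(0,-2)=0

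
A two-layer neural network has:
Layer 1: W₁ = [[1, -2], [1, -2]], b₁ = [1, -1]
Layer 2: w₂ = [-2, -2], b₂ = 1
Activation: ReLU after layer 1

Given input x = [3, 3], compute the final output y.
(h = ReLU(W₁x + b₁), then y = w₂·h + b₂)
y = 1

Layer 1 pre-activation: z₁ = [-2, -4]
After ReLU: h = [0, 0]
Layer 2 output: y = -2×0 + -2×0 + 1 = 1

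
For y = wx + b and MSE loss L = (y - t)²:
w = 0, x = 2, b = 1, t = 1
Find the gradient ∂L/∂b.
∂L/∂b = 0

y = wx + b = (0)(2) + 1 = 1
∂L/∂y = 2(y - t) = 2(1 - 1) = 0
∂y/∂b = 1
∂L/∂b = ∂L/∂y · ∂y/∂b = 0 × 1 = 0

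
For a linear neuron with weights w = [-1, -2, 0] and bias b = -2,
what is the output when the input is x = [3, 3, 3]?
y = -11

y = (-1)(3) + (-2)(3) + (0)(3) + -2 = -11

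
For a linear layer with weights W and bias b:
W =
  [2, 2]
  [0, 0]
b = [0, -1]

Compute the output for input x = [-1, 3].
y = [4, -1]

Wx = [2×-1 + 2×3, 0×-1 + 0×3]
   = [4, 0]
y = Wx + b = [4 + 0, 0 + -1] = [4, -1]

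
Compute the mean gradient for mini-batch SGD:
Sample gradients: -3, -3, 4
Average gradient = -0.6667

Average = (1/3)(-3 + -3 + 4) = -2/3 = -0.6667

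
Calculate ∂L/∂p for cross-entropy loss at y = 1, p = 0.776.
∂L/∂p = -1.289

∂L/∂p = -y/p + (1-y)/(1-p) = -1/0.776 + 0 = -1.289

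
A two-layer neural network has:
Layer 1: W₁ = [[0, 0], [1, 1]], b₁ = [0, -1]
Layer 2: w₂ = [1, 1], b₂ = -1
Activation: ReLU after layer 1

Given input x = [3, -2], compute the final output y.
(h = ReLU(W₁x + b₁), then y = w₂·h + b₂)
y = -1

Layer 1 pre-activation: z₁ = [0, 0]
After ReLU: h = [0, 0]
Layer 2 output: y = 1×0 + 1×0 + -1 = -1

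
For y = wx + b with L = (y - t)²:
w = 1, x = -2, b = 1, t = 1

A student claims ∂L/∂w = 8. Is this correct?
Correct

y = (1)(-2) + 1 = -1
∂L/∂y = 2(y - t) = 2(-1 - 1) = -4
∂y/∂w = x = -2
∂L/∂w = -4 × -2 = 8

Claimed value: 8
Correct: The correct gradient is 8.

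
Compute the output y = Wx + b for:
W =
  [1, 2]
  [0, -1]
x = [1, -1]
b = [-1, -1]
y = [-2, 0]

Wx = [1×1 + 2×-1, 0×1 + -1×-1]
   = [-1, 1]
y = Wx + b = [-1 + -1, 1 + -1] = [-2, 0]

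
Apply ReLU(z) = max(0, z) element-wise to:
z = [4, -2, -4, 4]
h = [4, 0, 0, 4]

ReLU applied element-wise: max(0,4)=4, max(0,-2)=0, max(0,-4)=0, max(0,4)=4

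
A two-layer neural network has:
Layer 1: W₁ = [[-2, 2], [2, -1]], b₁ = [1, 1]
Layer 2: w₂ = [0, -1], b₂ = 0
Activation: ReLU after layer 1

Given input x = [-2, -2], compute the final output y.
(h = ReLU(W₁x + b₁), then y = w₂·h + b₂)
y = 0

Layer 1 pre-activation: z₁ = [1, -1]
After ReLU: h = [1, 0]
Layer 2 output: y = 0×1 + -1×0 + 0 = 0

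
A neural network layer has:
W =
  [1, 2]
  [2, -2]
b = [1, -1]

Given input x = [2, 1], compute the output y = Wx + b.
y = [5, 1]

Wx = [1×2 + 2×1, 2×2 + -2×1]
   = [4, 2]
y = Wx + b = [4 + 1, 2 + -1] = [5, 1]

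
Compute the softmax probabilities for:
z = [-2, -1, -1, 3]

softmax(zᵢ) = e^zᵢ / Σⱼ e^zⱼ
p = [0.0065, 0.0176, 0.0176, 0.9584]

exp(z) = [0.1353, 0.3679, 0.3679, 20.09]
Sum = 20.96
p = [0.0065, 0.0176, 0.0176, 0.9584]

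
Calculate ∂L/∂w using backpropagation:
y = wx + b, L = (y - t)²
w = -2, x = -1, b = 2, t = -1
∂L/∂w = -10

y = wx + b = (-2)(-1) + 2 = 4
∂L/∂y = 2(y - t) = 2(4 - -1) = 10
∂y/∂w = x = -1
∂L/∂w = ∂L/∂y · ∂y/∂w = 10 × -1 = -10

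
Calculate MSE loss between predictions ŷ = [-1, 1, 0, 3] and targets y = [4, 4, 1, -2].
MSE = 15

MSE = (1/4)((-1-4)² + (1-4)² + (0-1)² + (3--2)²) = (1/4)(25 + 9 + 1 + 25) = 15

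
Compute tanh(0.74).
0.6291

tanh(0.74) = (e^(0.74) - e^(-0.74))/(e^(0.74) + e^(-0.74)) = 0.6291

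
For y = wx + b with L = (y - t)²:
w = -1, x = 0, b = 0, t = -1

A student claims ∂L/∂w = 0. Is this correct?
Correct

y = (-1)(0) + 0 = 0
∂L/∂y = 2(y - t) = 2(0 - -1) = 2
∂y/∂w = x = 0
∂L/∂w = 2 × 0 = 0

Claimed value: 0
Correct: The correct gradient is 0.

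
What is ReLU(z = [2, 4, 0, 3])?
h = [2, 4, 0, 3]

ReLU applied element-wise: max(0,2)=2, max(0,4)=4, max(0,0)=0, max(0,3)=3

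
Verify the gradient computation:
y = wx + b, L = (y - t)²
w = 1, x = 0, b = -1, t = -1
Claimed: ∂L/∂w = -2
Incorrect

y = (1)(0) + -1 = -1
∂L/∂y = 2(y - t) = 2(-1 - -1) = 0
∂y/∂w = x = 0
∂L/∂w = 0 × 0 = 0

Claimed value: -2
Incorrect: The correct gradient is 0.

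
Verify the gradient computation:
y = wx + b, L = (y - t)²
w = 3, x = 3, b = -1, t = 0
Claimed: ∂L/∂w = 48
Correct

y = (3)(3) + -1 = 8
∂L/∂y = 2(y - t) = 2(8 - 0) = 16
∂y/∂w = x = 3
∂L/∂w = 16 × 3 = 48

Claimed value: 48
Correct: The correct gradient is 48.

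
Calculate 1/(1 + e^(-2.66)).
0.9346

sigmoid(2.66) = 1/(1 + e^(-2.66)) = 1/(1 + 0.06995) = 0.9346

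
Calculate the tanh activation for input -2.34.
-0.9816

tanh(-2.34) = (e^(-2.34) - e^(2.34))/(e^(-2.34) + e^(2.34)) = -0.9816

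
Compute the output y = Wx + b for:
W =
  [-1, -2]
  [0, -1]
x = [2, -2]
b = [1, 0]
y = [3, 2]

Wx = [-1×2 + -2×-2, 0×2 + -1×-2]
   = [2, 2]
y = Wx + b = [2 + 1, 2 + 0] = [3, 2]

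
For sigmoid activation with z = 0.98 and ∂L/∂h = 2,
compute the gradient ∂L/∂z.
∂L/∂z = 0.3968

σ(0.98) = 0.7271
σ'(0.98) = σ(0.98)(1 - σ(0.98)) = 0.7271 × 0.2729 = 0.1984
∂L/∂z = ∂L/∂h · σ'(z) = 2 × 0.1984 = 0.3968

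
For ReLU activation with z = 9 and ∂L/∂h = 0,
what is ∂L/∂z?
∂L/∂z = 0

h = ReLU(9) = 9
Since z > 0: ∂h/∂z = 1
∂L/∂z = ∂L/∂h · ∂h/∂z = 0 × 1 = 0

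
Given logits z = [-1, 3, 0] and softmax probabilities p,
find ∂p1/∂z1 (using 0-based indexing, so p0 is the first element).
∂p1/∂z1 = 0.0597

p = softmax(z) = [0.01715, 0.9362, 0.04661]
p1 = 0.9362

∂p1/∂z1 = p1(1 - p1) = 0.9362 × (1 - 0.9362) = 0.0597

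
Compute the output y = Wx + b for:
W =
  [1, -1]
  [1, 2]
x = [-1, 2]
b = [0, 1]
y = [-3, 4]

Wx = [1×-1 + -1×2, 1×-1 + 2×2]
   = [-3, 3]
y = Wx + b = [-3 + 0, 3 + 1] = [-3, 4]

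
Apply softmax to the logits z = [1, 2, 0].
p = [0.2447, 0.6652, 0.09]

exp(z) = [2.718, 7.389, 1]
Sum = 11.11
p = [0.2447, 0.6652, 0.09]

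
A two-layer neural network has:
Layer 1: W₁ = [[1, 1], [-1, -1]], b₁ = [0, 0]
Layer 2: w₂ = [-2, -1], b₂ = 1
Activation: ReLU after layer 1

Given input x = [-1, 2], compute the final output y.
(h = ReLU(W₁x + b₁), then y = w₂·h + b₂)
y = -1

Layer 1 pre-activation: z₁ = [1, -1]
After ReLU: h = [1, 0]
Layer 2 output: y = -2×1 + -1×0 + 1 = -1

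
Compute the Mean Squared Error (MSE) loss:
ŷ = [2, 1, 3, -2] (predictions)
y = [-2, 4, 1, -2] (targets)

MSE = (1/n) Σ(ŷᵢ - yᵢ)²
MSE = 7.25

MSE = (1/4)((2--2)² + (1-4)² + (3-1)² + (-2--2)²) = (1/4)(16 + 9 + 4 + 0) = 7.25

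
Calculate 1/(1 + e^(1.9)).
0.1301

sigmoid(-1.9) = 1/(1 + e^(1.9)) = 1/(1 + 6.686) = 0.1301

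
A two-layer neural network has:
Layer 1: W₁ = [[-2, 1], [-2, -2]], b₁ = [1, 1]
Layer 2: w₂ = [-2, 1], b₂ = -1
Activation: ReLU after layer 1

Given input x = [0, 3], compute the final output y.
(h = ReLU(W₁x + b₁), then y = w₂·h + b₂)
y = -9

Layer 1 pre-activation: z₁ = [4, -5]
After ReLU: h = [4, 0]
Layer 2 output: y = -2×4 + 1×0 + -1 = -9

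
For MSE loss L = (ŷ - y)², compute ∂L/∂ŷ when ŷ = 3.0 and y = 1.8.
∂L/∂ŷ = 2.4

∂L/∂ŷ = 2(ŷ - y) = 2(3.0 - 1.8) = 2(1.2) = 2.4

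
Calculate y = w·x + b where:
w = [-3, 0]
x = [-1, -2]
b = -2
y = 1

y = (-3)(-1) + (0)(-2) + -2 = 1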